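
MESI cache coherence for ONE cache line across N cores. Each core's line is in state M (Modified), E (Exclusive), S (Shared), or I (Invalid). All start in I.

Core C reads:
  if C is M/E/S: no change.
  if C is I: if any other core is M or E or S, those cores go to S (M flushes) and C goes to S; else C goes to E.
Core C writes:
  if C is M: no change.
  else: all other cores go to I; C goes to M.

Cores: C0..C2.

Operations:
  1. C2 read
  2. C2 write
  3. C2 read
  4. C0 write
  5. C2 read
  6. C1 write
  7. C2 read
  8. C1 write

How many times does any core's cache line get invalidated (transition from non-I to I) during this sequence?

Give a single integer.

Op 1: C2 read [C2 read from I: no other sharers -> C2=E (exclusive)] -> [I,I,E] (invalidations this op: 0; running total: 0)
Op 2: C2 write [C2 write: invalidate none -> C2=M] -> [I,I,M] (invalidations this op: 0; running total: 0)
Op 3: C2 read [C2 read: already in M, no change] -> [I,I,M] (invalidations this op: 0; running total: 0)
Op 4: C0 write [C0 write: invalidate ['C2=M'] -> C0=M] -> [M,I,I] (invalidations this op: 1; running total: 1)
Op 5: C2 read [C2 read from I: others=['C0=M'] -> C2=S, others downsized to S] -> [S,I,S] (invalidations this op: 0; running total: 1)
Op 6: C1 write [C1 write: invalidate ['C0=S', 'C2=S'] -> C1=M] -> [I,M,I] (invalidations this op: 2; running total: 3)
Op 7: C2 read [C2 read from I: others=['C1=M'] -> C2=S, others downsized to S] -> [I,S,S] (invalidations this op: 0; running total: 3)
Op 8: C1 write [C1 write: invalidate ['C2=S'] -> C1=M] -> [I,M,I] (invalidations this op: 1; running total: 4)

Answer: 4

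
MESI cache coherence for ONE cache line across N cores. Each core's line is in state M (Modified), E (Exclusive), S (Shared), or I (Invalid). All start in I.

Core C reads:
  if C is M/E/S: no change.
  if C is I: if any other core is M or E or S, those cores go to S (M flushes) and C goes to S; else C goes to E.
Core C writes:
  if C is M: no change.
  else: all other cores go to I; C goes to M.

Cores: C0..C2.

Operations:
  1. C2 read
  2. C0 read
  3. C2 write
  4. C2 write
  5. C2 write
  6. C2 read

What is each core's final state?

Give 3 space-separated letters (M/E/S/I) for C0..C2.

Answer: I I M

Derivation:
Op 1: C2 read [C2 read from I: no other sharers -> C2=E (exclusive)] -> [I,I,E]
Op 2: C0 read [C0 read from I: others=['C2=E'] -> C0=S, others downsized to S] -> [S,I,S]
Op 3: C2 write [C2 write: invalidate ['C0=S'] -> C2=M] -> [I,I,M]
Op 4: C2 write [C2 write: already M (modified), no change] -> [I,I,M]
Op 5: C2 write [C2 write: already M (modified), no change] -> [I,I,M]
Op 6: C2 read [C2 read: already in M, no change] -> [I,I,M]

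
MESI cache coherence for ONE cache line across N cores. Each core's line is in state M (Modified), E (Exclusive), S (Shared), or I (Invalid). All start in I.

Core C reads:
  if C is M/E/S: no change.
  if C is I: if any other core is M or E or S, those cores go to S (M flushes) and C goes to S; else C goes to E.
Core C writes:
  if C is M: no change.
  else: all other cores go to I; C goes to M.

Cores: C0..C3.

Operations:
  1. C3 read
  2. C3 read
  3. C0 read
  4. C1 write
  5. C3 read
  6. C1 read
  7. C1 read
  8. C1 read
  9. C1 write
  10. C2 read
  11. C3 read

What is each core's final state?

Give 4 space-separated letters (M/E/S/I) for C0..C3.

Op 1: C3 read [C3 read from I: no other sharers -> C3=E (exclusive)] -> [I,I,I,E]
Op 2: C3 read [C3 read: already in E, no change] -> [I,I,I,E]
Op 3: C0 read [C0 read from I: others=['C3=E'] -> C0=S, others downsized to S] -> [S,I,I,S]
Op 4: C1 write [C1 write: invalidate ['C0=S', 'C3=S'] -> C1=M] -> [I,M,I,I]
Op 5: C3 read [C3 read from I: others=['C1=M'] -> C3=S, others downsized to S] -> [I,S,I,S]
Op 6: C1 read [C1 read: already in S, no change] -> [I,S,I,S]
Op 7: C1 read [C1 read: already in S, no change] -> [I,S,I,S]
Op 8: C1 read [C1 read: already in S, no change] -> [I,S,I,S]
Op 9: C1 write [C1 write: invalidate ['C3=S'] -> C1=M] -> [I,M,I,I]
Op 10: C2 read [C2 read from I: others=['C1=M'] -> C2=S, others downsized to S] -> [I,S,S,I]
Op 11: C3 read [C3 read from I: others=['C1=S', 'C2=S'] -> C3=S, others downsized to S] -> [I,S,S,S]

Answer: I S S S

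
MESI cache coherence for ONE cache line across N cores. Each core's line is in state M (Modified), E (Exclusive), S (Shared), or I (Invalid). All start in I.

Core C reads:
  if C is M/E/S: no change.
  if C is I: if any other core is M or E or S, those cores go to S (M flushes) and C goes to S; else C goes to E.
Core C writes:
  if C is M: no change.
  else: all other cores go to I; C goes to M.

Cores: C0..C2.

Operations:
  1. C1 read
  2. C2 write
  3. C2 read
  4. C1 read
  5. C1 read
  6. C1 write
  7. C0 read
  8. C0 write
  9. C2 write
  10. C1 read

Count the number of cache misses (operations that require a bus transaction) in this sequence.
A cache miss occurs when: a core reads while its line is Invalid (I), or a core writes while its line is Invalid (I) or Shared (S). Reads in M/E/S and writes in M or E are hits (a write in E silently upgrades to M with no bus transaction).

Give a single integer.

Answer: 8

Derivation:
Op 1: C1 read [C1 read from I: no other sharers -> C1=E (exclusive)] -> [I,E,I] [MISS #1: read from I]
Op 2: C2 write [C2 write: invalidate ['C1=E'] -> C2=M] -> [I,I,M] [MISS #2: write from I]
Op 3: C2 read [C2 read: already in M, no change] -> [I,I,M] [hit: read from M]
Op 4: C1 read [C1 read from I: others=['C2=M'] -> C1=S, others downsized to S] -> [I,S,S] [MISS #3: read from I]
Op 5: C1 read [C1 read: already in S, no change] -> [I,S,S] [hit: read from S]
Op 6: C1 write [C1 write: invalidate ['C2=S'] -> C1=M] -> [I,M,I] [MISS #4: write from S]
Op 7: C0 read [C0 read from I: others=['C1=M'] -> C0=S, others downsized to S] -> [S,S,I] [MISS #5: read from I]
Op 8: C0 write [C0 write: invalidate ['C1=S'] -> C0=M] -> [M,I,I] [MISS #6: write from S]
Op 9: C2 write [C2 write: invalidate ['C0=M'] -> C2=M] -> [I,I,M] [MISS #7: write from I]
Op 10: C1 read [C1 read from I: others=['C2=M'] -> C1=S, others downsized to S] -> [I,S,S] [MISS #8: read from I]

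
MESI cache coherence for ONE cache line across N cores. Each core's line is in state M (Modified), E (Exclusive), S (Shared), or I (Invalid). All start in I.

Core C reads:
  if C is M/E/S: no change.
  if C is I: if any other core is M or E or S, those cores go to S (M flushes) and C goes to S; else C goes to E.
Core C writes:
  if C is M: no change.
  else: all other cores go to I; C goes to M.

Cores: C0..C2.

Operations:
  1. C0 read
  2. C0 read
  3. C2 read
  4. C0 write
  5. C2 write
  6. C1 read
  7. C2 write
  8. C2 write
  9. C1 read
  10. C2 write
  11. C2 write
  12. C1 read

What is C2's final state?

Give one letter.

Answer: S

Derivation:
Op 1: C0 read [C0 read from I: no other sharers -> C0=E (exclusive)] -> [E,I,I]
Op 2: C0 read [C0 read: already in E, no change] -> [E,I,I]
Op 3: C2 read [C2 read from I: others=['C0=E'] -> C2=S, others downsized to S] -> [S,I,S]
Op 4: C0 write [C0 write: invalidate ['C2=S'] -> C0=M] -> [M,I,I]
Op 5: C2 write [C2 write: invalidate ['C0=M'] -> C2=M] -> [I,I,M]
Op 6: C1 read [C1 read from I: others=['C2=M'] -> C1=S, others downsized to S] -> [I,S,S]
Op 7: C2 write [C2 write: invalidate ['C1=S'] -> C2=M] -> [I,I,M]
Op 8: C2 write [C2 write: already M (modified), no change] -> [I,I,M]
Op 9: C1 read [C1 read from I: others=['C2=M'] -> C1=S, others downsized to S] -> [I,S,S]
Op 10: C2 write [C2 write: invalidate ['C1=S'] -> C2=M] -> [I,I,M]
Op 11: C2 write [C2 write: already M (modified), no change] -> [I,I,M]
Op 12: C1 read [C1 read from I: others=['C2=M'] -> C1=S, others downsized to S] -> [I,S,S]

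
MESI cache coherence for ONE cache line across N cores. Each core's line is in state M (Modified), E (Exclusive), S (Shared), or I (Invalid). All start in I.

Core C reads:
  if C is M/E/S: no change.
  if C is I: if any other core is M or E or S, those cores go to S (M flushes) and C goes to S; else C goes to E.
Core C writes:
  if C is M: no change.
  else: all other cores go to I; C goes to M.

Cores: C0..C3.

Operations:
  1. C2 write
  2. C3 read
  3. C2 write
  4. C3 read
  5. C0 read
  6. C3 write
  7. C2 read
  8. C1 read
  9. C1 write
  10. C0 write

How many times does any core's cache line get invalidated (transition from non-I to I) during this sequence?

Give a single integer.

Answer: 6

Derivation:
Op 1: C2 write [C2 write: invalidate none -> C2=M] -> [I,I,M,I] (invalidations this op: 0; running total: 0)
Op 2: C3 read [C3 read from I: others=['C2=M'] -> C3=S, others downsized to S] -> [I,I,S,S] (invalidations this op: 0; running total: 0)
Op 3: C2 write [C2 write: invalidate ['C3=S'] -> C2=M] -> [I,I,M,I] (invalidations this op: 1; running total: 1)
Op 4: C3 read [C3 read from I: others=['C2=M'] -> C3=S, others downsized to S] -> [I,I,S,S] (invalidations this op: 0; running total: 1)
Op 5: C0 read [C0 read from I: others=['C2=S', 'C3=S'] -> C0=S, others downsized to S] -> [S,I,S,S] (invalidations this op: 0; running total: 1)
Op 6: C3 write [C3 write: invalidate ['C0=S', 'C2=S'] -> C3=M] -> [I,I,I,M] (invalidations this op: 2; running total: 3)
Op 7: C2 read [C2 read from I: others=['C3=M'] -> C2=S, others downsized to S] -> [I,I,S,S] (invalidations this op: 0; running total: 3)
Op 8: C1 read [C1 read from I: others=['C2=S', 'C3=S'] -> C1=S, others downsized to S] -> [I,S,S,S] (invalidations this op: 0; running total: 3)
Op 9: C1 write [C1 write: invalidate ['C2=S', 'C3=S'] -> C1=M] -> [I,M,I,I] (invalidations this op: 2; running total: 5)
Op 10: C0 write [C0 write: invalidate ['C1=M'] -> C0=M] -> [M,I,I,I] (invalidations this op: 1; running total: 6)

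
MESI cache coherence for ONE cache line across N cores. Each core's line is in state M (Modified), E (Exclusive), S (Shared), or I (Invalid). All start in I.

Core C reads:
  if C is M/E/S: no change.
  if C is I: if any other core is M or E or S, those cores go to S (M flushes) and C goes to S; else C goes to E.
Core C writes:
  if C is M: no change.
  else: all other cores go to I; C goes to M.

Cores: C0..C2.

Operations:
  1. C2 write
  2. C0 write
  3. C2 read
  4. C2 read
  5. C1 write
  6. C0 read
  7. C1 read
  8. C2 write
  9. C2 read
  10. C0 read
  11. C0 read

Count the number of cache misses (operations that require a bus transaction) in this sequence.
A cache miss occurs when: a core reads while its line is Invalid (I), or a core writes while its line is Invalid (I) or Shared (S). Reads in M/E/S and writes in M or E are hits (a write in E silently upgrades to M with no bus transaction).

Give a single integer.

Answer: 7

Derivation:
Op 1: C2 write [C2 write: invalidate none -> C2=M] -> [I,I,M] [MISS #1: write from I]
Op 2: C0 write [C0 write: invalidate ['C2=M'] -> C0=M] -> [M,I,I] [MISS #2: write from I]
Op 3: C2 read [C2 read from I: others=['C0=M'] -> C2=S, others downsized to S] -> [S,I,S] [MISS #3: read from I]
Op 4: C2 read [C2 read: already in S, no change] -> [S,I,S] [hit: read from S]
Op 5: C1 write [C1 write: invalidate ['C0=S', 'C2=S'] -> C1=M] -> [I,M,I] [MISS #4: write from I]
Op 6: C0 read [C0 read from I: others=['C1=M'] -> C0=S, others downsized to S] -> [S,S,I] [MISS #5: read from I]
Op 7: C1 read [C1 read: already in S, no change] -> [S,S,I] [hit: read from S]
Op 8: C2 write [C2 write: invalidate ['C0=S', 'C1=S'] -> C2=M] -> [I,I,M] [MISS #6: write from I]
Op 9: C2 read [C2 read: already in M, no change] -> [I,I,M] [hit: read from M]
Op 10: C0 read [C0 read from I: others=['C2=M'] -> C0=S, others downsized to S] -> [S,I,S] [MISS #7: read from I]
Op 11: C0 read [C0 read: already in S, no change] -> [S,I,S] [hit: read from S]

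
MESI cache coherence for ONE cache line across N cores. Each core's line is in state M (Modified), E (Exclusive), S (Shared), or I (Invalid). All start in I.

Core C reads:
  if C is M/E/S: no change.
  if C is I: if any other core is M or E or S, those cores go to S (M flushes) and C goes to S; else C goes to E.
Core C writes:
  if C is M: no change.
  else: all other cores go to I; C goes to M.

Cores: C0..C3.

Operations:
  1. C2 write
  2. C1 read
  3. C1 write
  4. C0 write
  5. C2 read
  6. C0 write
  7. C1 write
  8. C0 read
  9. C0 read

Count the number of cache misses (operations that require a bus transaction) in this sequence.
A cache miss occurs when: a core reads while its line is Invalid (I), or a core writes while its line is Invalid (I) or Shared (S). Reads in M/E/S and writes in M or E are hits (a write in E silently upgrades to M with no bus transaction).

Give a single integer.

Op 1: C2 write [C2 write: invalidate none -> C2=M] -> [I,I,M,I] [MISS #1: write from I]
Op 2: C1 read [C1 read from I: others=['C2=M'] -> C1=S, others downsized to S] -> [I,S,S,I] [MISS #2: read from I]
Op 3: C1 write [C1 write: invalidate ['C2=S'] -> C1=M] -> [I,M,I,I] [MISS #3: write from S]
Op 4: C0 write [C0 write: invalidate ['C1=M'] -> C0=M] -> [M,I,I,I] [MISS #4: write from I]
Op 5: C2 read [C2 read from I: others=['C0=M'] -> C2=S, others downsized to S] -> [S,I,S,I] [MISS #5: read from I]
Op 6: C0 write [C0 write: invalidate ['C2=S'] -> C0=M] -> [M,I,I,I] [MISS #6: write from S]
Op 7: C1 write [C1 write: invalidate ['C0=M'] -> C1=M] -> [I,M,I,I] [MISS #7: write from I]
Op 8: C0 read [C0 read from I: others=['C1=M'] -> C0=S, others downsized to S] -> [S,S,I,I] [MISS #8: read from I]
Op 9: C0 read [C0 read: already in S, no change] -> [S,S,I,I] [hit: read from S]

Answer: 8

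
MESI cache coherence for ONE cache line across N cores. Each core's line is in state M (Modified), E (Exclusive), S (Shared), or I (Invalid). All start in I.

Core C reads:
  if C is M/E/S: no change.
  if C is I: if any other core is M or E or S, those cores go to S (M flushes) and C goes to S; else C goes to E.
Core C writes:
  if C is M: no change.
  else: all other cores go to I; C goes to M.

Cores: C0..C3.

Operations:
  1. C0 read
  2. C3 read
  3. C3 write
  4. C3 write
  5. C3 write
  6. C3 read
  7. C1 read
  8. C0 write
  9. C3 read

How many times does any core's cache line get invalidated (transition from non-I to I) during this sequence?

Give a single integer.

Answer: 3

Derivation:
Op 1: C0 read [C0 read from I: no other sharers -> C0=E (exclusive)] -> [E,I,I,I] (invalidations this op: 0; running total: 0)
Op 2: C3 read [C3 read from I: others=['C0=E'] -> C3=S, others downsized to S] -> [S,I,I,S] (invalidations this op: 0; running total: 0)
Op 3: C3 write [C3 write: invalidate ['C0=S'] -> C3=M] -> [I,I,I,M] (invalidations this op: 1; running total: 1)
Op 4: C3 write [C3 write: already M (modified), no change] -> [I,I,I,M] (invalidations this op: 0; running total: 1)
Op 5: C3 write [C3 write: already M (modified), no change] -> [I,I,I,M] (invalidations this op: 0; running total: 1)
Op 6: C3 read [C3 read: already in M, no change] -> [I,I,I,M] (invalidations this op: 0; running total: 1)
Op 7: C1 read [C1 read from I: others=['C3=M'] -> C1=S, others downsized to S] -> [I,S,I,S] (invalidations this op: 0; running total: 1)
Op 8: C0 write [C0 write: invalidate ['C1=S', 'C3=S'] -> C0=M] -> [M,I,I,I] (invalidations this op: 2; running total: 3)
Op 9: C3 read [C3 read from I: others=['C0=M'] -> C3=S, others downsized to S] -> [S,I,I,S] (invalidations this op: 0; running total: 3)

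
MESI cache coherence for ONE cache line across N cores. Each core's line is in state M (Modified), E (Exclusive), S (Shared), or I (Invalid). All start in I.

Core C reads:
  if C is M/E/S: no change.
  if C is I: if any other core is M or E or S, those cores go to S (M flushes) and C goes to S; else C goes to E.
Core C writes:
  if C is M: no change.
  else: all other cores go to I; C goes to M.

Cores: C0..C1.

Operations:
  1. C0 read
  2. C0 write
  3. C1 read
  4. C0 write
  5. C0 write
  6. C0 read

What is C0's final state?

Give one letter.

Answer: M

Derivation:
Op 1: C0 read [C0 read from I: no other sharers -> C0=E (exclusive)] -> [E,I]
Op 2: C0 write [C0 write: invalidate none -> C0=M] -> [M,I]
Op 3: C1 read [C1 read from I: others=['C0=M'] -> C1=S, others downsized to S] -> [S,S]
Op 4: C0 write [C0 write: invalidate ['C1=S'] -> C0=M] -> [M,I]
Op 5: C0 write [C0 write: already M (modified), no change] -> [M,I]
Op 6: C0 read [C0 read: already in M, no change] -> [M,I]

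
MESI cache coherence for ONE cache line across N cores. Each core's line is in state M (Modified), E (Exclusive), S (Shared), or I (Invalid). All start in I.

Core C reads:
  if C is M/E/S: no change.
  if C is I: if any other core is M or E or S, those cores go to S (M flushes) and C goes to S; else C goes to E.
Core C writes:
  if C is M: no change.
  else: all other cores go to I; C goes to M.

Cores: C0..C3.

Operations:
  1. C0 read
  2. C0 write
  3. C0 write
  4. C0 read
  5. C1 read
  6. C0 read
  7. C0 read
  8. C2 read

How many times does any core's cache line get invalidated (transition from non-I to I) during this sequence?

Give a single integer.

Answer: 0

Derivation:
Op 1: C0 read [C0 read from I: no other sharers -> C0=E (exclusive)] -> [E,I,I,I] (invalidations this op: 0; running total: 0)
Op 2: C0 write [C0 write: invalidate none -> C0=M] -> [M,I,I,I] (invalidations this op: 0; running total: 0)
Op 3: C0 write [C0 write: already M (modified), no change] -> [M,I,I,I] (invalidations this op: 0; running total: 0)
Op 4: C0 read [C0 read: already in M, no change] -> [M,I,I,I] (invalidations this op: 0; running total: 0)
Op 5: C1 read [C1 read from I: others=['C0=M'] -> C1=S, others downsized to S] -> [S,S,I,I] (invalidations this op: 0; running total: 0)
Op 6: C0 read [C0 read: already in S, no change] -> [S,S,I,I] (invalidations this op: 0; running total: 0)
Op 7: C0 read [C0 read: already in S, no change] -> [S,S,I,I] (invalidations this op: 0; running total: 0)
Op 8: C2 read [C2 read from I: others=['C0=S', 'C1=S'] -> C2=S, others downsized to S] -> [S,S,S,I] (invalidations this op: 0; running total: 0)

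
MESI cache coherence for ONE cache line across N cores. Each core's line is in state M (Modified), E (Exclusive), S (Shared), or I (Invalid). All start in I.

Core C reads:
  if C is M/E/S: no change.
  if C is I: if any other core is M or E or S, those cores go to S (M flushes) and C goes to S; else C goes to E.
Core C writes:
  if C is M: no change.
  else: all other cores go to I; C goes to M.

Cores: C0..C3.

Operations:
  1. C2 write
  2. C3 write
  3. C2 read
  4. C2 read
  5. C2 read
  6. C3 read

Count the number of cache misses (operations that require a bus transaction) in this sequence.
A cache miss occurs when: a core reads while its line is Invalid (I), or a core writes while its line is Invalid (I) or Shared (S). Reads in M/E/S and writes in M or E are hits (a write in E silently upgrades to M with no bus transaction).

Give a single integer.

Answer: 3

Derivation:
Op 1: C2 write [C2 write: invalidate none -> C2=M] -> [I,I,M,I] [MISS #1: write from I]
Op 2: C3 write [C3 write: invalidate ['C2=M'] -> C3=M] -> [I,I,I,M] [MISS #2: write from I]
Op 3: C2 read [C2 read from I: others=['C3=M'] -> C2=S, others downsized to S] -> [I,I,S,S] [MISS #3: read from I]
Op 4: C2 read [C2 read: already in S, no change] -> [I,I,S,S] [hit: read from S]
Op 5: C2 read [C2 read: already in S, no change] -> [I,I,S,S] [hit: read from S]
Op 6: C3 read [C3 read: already in S, no change] -> [I,I,S,S] [hit: read from S]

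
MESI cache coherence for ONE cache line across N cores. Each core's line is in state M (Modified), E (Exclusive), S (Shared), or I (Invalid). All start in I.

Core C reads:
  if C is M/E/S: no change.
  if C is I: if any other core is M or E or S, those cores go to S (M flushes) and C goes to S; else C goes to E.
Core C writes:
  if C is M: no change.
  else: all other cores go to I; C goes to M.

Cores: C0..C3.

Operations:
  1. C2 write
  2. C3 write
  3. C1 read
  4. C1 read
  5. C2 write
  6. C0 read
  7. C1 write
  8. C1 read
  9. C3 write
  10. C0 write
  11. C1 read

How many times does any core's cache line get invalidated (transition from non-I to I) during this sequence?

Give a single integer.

Op 1: C2 write [C2 write: invalidate none -> C2=M] -> [I,I,M,I] (invalidations this op: 0; running total: 0)
Op 2: C3 write [C3 write: invalidate ['C2=M'] -> C3=M] -> [I,I,I,M] (invalidations this op: 1; running total: 1)
Op 3: C1 read [C1 read from I: others=['C3=M'] -> C1=S, others downsized to S] -> [I,S,I,S] (invalidations this op: 0; running total: 1)
Op 4: C1 read [C1 read: already in S, no change] -> [I,S,I,S] (invalidations this op: 0; running total: 1)
Op 5: C2 write [C2 write: invalidate ['C1=S', 'C3=S'] -> C2=M] -> [I,I,M,I] (invalidations this op: 2; running total: 3)
Op 6: C0 read [C0 read from I: others=['C2=M'] -> C0=S, others downsized to S] -> [S,I,S,I] (invalidations this op: 0; running total: 3)
Op 7: C1 write [C1 write: invalidate ['C0=S', 'C2=S'] -> C1=M] -> [I,M,I,I] (invalidations this op: 2; running total: 5)
Op 8: C1 read [C1 read: already in M, no change] -> [I,M,I,I] (invalidations this op: 0; running total: 5)
Op 9: C3 write [C3 write: invalidate ['C1=M'] -> C3=M] -> [I,I,I,M] (invalidations this op: 1; running total: 6)
Op 10: C0 write [C0 write: invalidate ['C3=M'] -> C0=M] -> [M,I,I,I] (invalidations this op: 1; running total: 7)
Op 11: C1 read [C1 read from I: others=['C0=M'] -> C1=S, others downsized to S] -> [S,S,I,I] (invalidations this op: 0; running total: 7)

Answer: 7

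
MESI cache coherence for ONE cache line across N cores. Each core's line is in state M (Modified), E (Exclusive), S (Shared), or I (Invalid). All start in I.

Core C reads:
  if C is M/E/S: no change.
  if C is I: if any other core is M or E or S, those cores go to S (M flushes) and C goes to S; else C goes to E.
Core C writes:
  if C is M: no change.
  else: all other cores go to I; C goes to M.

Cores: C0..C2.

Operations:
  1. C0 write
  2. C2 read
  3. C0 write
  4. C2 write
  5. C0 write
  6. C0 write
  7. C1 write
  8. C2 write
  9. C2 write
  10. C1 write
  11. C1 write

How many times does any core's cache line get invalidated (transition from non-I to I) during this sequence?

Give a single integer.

Answer: 6

Derivation:
Op 1: C0 write [C0 write: invalidate none -> C0=M] -> [M,I,I] (invalidations this op: 0; running total: 0)
Op 2: C2 read [C2 read from I: others=['C0=M'] -> C2=S, others downsized to S] -> [S,I,S] (invalidations this op: 0; running total: 0)
Op 3: C0 write [C0 write: invalidate ['C2=S'] -> C0=M] -> [M,I,I] (invalidations this op: 1; running total: 1)
Op 4: C2 write [C2 write: invalidate ['C0=M'] -> C2=M] -> [I,I,M] (invalidations this op: 1; running total: 2)
Op 5: C0 write [C0 write: invalidate ['C2=M'] -> C0=M] -> [M,I,I] (invalidations this op: 1; running total: 3)
Op 6: C0 write [C0 write: already M (modified), no change] -> [M,I,I] (invalidations this op: 0; running total: 3)
Op 7: C1 write [C1 write: invalidate ['C0=M'] -> C1=M] -> [I,M,I] (invalidations this op: 1; running total: 4)
Op 8: C2 write [C2 write: invalidate ['C1=M'] -> C2=M] -> [I,I,M] (invalidations this op: 1; running total: 5)
Op 9: C2 write [C2 write: already M (modified), no change] -> [I,I,M] (invalidations this op: 0; running total: 5)
Op 10: C1 write [C1 write: invalidate ['C2=M'] -> C1=M] -> [I,M,I] (invalidations this op: 1; running total: 6)
Op 11: C1 write [C1 write: already M (modified), no change] -> [I,M,I] (invalidations this op: 0; running total: 6)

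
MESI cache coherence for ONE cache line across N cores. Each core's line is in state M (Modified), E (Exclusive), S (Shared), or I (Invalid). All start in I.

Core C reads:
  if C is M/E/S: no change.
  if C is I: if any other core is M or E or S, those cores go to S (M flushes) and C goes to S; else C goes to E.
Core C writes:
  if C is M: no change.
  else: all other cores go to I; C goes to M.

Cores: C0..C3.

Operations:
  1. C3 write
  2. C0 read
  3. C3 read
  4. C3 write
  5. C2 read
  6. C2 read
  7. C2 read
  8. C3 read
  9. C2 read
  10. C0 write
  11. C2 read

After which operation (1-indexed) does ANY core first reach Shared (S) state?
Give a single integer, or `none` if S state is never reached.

Answer: 2

Derivation:
Op 1: C3 write [C3 write: invalidate none -> C3=M] -> [I,I,I,M]
Op 2: C0 read [C0 read from I: others=['C3=M'] -> C0=S, others downsized to S] -> [S,I,I,S]
  -> First S state at op 2; remaining ops need not be traced.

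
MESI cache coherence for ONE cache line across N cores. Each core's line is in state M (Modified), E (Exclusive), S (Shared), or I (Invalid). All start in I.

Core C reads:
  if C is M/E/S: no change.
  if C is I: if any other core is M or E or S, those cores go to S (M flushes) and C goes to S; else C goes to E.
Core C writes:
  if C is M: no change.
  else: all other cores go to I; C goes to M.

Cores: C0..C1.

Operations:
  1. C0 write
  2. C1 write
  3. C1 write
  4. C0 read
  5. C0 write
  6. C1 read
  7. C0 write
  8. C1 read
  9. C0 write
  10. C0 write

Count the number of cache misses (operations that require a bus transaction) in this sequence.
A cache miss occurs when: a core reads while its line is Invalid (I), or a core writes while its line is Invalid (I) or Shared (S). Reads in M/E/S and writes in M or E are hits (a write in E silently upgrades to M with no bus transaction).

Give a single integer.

Op 1: C0 write [C0 write: invalidate none -> C0=M] -> [M,I] [MISS #1: write from I]
Op 2: C1 write [C1 write: invalidate ['C0=M'] -> C1=M] -> [I,M] [MISS #2: write from I]
Op 3: C1 write [C1 write: already M (modified), no change] -> [I,M] [hit: write from M]
Op 4: C0 read [C0 read from I: others=['C1=M'] -> C0=S, others downsized to S] -> [S,S] [MISS #3: read from I]
Op 5: C0 write [C0 write: invalidate ['C1=S'] -> C0=M] -> [M,I] [MISS #4: write from S]
Op 6: C1 read [C1 read from I: others=['C0=M'] -> C1=S, others downsized to S] -> [S,S] [MISS #5: read from I]
Op 7: C0 write [C0 write: invalidate ['C1=S'] -> C0=M] -> [M,I] [MISS #6: write from S]
Op 8: C1 read [C1 read from I: others=['C0=M'] -> C1=S, others downsized to S] -> [S,S] [MISS #7: read from I]
Op 9: C0 write [C0 write: invalidate ['C1=S'] -> C0=M] -> [M,I] [MISS #8: write from S]
Op 10: C0 write [C0 write: already M (modified), no change] -> [M,I] [hit: write from M]

Answer: 8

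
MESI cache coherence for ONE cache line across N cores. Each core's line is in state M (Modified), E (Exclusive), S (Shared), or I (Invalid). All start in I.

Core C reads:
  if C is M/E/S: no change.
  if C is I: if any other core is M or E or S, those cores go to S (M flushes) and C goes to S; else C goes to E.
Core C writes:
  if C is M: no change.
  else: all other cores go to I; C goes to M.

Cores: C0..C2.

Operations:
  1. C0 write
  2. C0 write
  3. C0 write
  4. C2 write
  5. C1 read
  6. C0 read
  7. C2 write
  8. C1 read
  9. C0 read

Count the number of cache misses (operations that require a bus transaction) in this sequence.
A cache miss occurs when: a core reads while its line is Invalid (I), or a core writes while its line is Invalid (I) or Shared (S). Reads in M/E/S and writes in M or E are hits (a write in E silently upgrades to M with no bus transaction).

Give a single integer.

Answer: 7

Derivation:
Op 1: C0 write [C0 write: invalidate none -> C0=M] -> [M,I,I] [MISS #1: write from I]
Op 2: C0 write [C0 write: already M (modified), no change] -> [M,I,I] [hit: write from M]
Op 3: C0 write [C0 write: already M (modified), no change] -> [M,I,I] [hit: write from M]
Op 4: C2 write [C2 write: invalidate ['C0=M'] -> C2=M] -> [I,I,M] [MISS #2: write from I]
Op 5: C1 read [C1 read from I: others=['C2=M'] -> C1=S, others downsized to S] -> [I,S,S] [MISS #3: read from I]
Op 6: C0 read [C0 read from I: others=['C1=S', 'C2=S'] -> C0=S, others downsized to S] -> [S,S,S] [MISS #4: read from I]
Op 7: C2 write [C2 write: invalidate ['C0=S', 'C1=S'] -> C2=M] -> [I,I,M] [MISS #5: write from S]
Op 8: C1 read [C1 read from I: others=['C2=M'] -> C1=S, others downsized to S] -> [I,S,S] [MISS #6: read from I]
Op 9: C0 read [C0 read from I: others=['C1=S', 'C2=S'] -> C0=S, others downsized to S] -> [S,S,S] [MISS #7: read from I]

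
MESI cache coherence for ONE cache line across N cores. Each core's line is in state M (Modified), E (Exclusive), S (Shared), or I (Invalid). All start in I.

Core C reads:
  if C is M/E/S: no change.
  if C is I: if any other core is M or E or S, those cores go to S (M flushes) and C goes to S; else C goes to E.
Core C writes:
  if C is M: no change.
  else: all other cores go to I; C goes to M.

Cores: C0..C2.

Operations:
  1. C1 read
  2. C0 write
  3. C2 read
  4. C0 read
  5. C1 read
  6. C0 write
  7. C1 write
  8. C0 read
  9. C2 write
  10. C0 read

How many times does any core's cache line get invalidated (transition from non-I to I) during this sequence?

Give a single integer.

Op 1: C1 read [C1 read from I: no other sharers -> C1=E (exclusive)] -> [I,E,I] (invalidations this op: 0; running total: 0)
Op 2: C0 write [C0 write: invalidate ['C1=E'] -> C0=M] -> [M,I,I] (invalidations this op: 1; running total: 1)
Op 3: C2 read [C2 read from I: others=['C0=M'] -> C2=S, others downsized to S] -> [S,I,S] (invalidations this op: 0; running total: 1)
Op 4: C0 read [C0 read: already in S, no change] -> [S,I,S] (invalidations this op: 0; running total: 1)
Op 5: C1 read [C1 read from I: others=['C0=S', 'C2=S'] -> C1=S, others downsized to S] -> [S,S,S] (invalidations this op: 0; running total: 1)
Op 6: C0 write [C0 write: invalidate ['C1=S', 'C2=S'] -> C0=M] -> [M,I,I] (invalidations this op: 2; running total: 3)
Op 7: C1 write [C1 write: invalidate ['C0=M'] -> C1=M] -> [I,M,I] (invalidations this op: 1; running total: 4)
Op 8: C0 read [C0 read from I: others=['C1=M'] -> C0=S, others downsized to S] -> [S,S,I] (invalidations this op: 0; running total: 4)
Op 9: C2 write [C2 write: invalidate ['C0=S', 'C1=S'] -> C2=M] -> [I,I,M] (invalidations this op: 2; running total: 6)
Op 10: C0 read [C0 read from I: others=['C2=M'] -> C0=S, others downsized to S] -> [S,I,S] (invalidations this op: 0; running total: 6)

Answer: 6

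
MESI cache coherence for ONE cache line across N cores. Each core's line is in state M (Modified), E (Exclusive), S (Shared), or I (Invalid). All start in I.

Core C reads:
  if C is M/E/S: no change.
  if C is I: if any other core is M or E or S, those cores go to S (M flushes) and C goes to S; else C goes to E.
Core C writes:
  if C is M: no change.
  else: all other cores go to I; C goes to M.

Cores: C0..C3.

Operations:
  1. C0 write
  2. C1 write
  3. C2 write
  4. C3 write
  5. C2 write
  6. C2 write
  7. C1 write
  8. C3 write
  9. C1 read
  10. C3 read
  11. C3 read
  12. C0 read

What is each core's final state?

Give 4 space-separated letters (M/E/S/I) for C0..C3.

Answer: S S I S

Derivation:
Op 1: C0 write [C0 write: invalidate none -> C0=M] -> [M,I,I,I]
Op 2: C1 write [C1 write: invalidate ['C0=M'] -> C1=M] -> [I,M,I,I]
Op 3: C2 write [C2 write: invalidate ['C1=M'] -> C2=M] -> [I,I,M,I]
Op 4: C3 write [C3 write: invalidate ['C2=M'] -> C3=M] -> [I,I,I,M]
Op 5: C2 write [C2 write: invalidate ['C3=M'] -> C2=M] -> [I,I,M,I]
Op 6: C2 write [C2 write: already M (modified), no change] -> [I,I,M,I]
Op 7: C1 write [C1 write: invalidate ['C2=M'] -> C1=M] -> [I,M,I,I]
Op 8: C3 write [C3 write: invalidate ['C1=M'] -> C3=M] -> [I,I,I,M]
Op 9: C1 read [C1 read from I: others=['C3=M'] -> C1=S, others downsized to S] -> [I,S,I,S]
Op 10: C3 read [C3 read: already in S, no change] -> [I,S,I,S]
Op 11: C3 read [C3 read: already in S, no change] -> [I,S,I,S]
Op 12: C0 read [C0 read from I: others=['C1=S', 'C3=S'] -> C0=S, others downsized to S] -> [S,S,I,S]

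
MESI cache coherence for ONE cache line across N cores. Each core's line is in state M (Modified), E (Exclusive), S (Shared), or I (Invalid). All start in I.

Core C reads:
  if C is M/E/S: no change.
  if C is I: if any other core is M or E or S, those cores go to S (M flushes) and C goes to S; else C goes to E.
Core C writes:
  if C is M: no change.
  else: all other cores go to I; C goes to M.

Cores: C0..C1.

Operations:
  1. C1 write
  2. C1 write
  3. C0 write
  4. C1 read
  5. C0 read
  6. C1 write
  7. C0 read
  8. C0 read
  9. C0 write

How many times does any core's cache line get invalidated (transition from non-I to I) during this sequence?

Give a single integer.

Op 1: C1 write [C1 write: invalidate none -> C1=M] -> [I,M] (invalidations this op: 0; running total: 0)
Op 2: C1 write [C1 write: already M (modified), no change] -> [I,M] (invalidations this op: 0; running total: 0)
Op 3: C0 write [C0 write: invalidate ['C1=M'] -> C0=M] -> [M,I] (invalidations this op: 1; running total: 1)
Op 4: C1 read [C1 read from I: others=['C0=M'] -> C1=S, others downsized to S] -> [S,S] (invalidations this op: 0; running total: 1)
Op 5: C0 read [C0 read: already in S, no change] -> [S,S] (invalidations this op: 0; running total: 1)
Op 6: C1 write [C1 write: invalidate ['C0=S'] -> C1=M] -> [I,M] (invalidations this op: 1; running total: 2)
Op 7: C0 read [C0 read from I: others=['C1=M'] -> C0=S, others downsized to S] -> [S,S] (invalidations this op: 0; running total: 2)
Op 8: C0 read [C0 read: already in S, no change] -> [S,S] (invalidations this op: 0; running total: 2)
Op 9: C0 write [C0 write: invalidate ['C1=S'] -> C0=M] -> [M,I] (invalidations this op: 1; running total: 3)

Answer: 3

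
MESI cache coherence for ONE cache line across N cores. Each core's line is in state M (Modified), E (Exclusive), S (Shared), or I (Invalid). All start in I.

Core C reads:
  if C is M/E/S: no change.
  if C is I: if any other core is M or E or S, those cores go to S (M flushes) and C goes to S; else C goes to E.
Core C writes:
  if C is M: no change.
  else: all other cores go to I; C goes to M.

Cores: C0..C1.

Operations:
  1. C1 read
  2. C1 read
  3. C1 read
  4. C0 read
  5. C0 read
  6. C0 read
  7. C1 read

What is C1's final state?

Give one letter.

Answer: S

Derivation:
Op 1: C1 read [C1 read from I: no other sharers -> C1=E (exclusive)] -> [I,E]
Op 2: C1 read [C1 read: already in E, no change] -> [I,E]
Op 3: C1 read [C1 read: already in E, no change] -> [I,E]
Op 4: C0 read [C0 read from I: others=['C1=E'] -> C0=S, others downsized to S] -> [S,S]
Op 5: C0 read [C0 read: already in S, no change] -> [S,S]
Op 6: C0 read [C0 read: already in S, no change] -> [S,S]
Op 7: C1 read [C1 read: already in S, no change] -> [S,S]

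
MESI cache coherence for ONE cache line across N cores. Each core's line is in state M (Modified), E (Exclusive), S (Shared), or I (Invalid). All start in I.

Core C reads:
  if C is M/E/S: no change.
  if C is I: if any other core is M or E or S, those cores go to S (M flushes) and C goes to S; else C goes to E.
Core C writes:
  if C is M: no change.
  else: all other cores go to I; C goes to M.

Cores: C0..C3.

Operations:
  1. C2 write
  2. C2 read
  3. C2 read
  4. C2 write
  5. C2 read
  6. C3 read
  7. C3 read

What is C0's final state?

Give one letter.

Op 1: C2 write [C2 write: invalidate none -> C2=M] -> [I,I,M,I]
Op 2: C2 read [C2 read: already in M, no change] -> [I,I,M,I]
Op 3: C2 read [C2 read: already in M, no change] -> [I,I,M,I]
Op 4: C2 write [C2 write: already M (modified), no change] -> [I,I,M,I]
Op 5: C2 read [C2 read: already in M, no change] -> [I,I,M,I]
Op 6: C3 read [C3 read from I: others=['C2=M'] -> C3=S, others downsized to S] -> [I,I,S,S]
Op 7: C3 read [C3 read: already in S, no change] -> [I,I,S,S]

Answer: I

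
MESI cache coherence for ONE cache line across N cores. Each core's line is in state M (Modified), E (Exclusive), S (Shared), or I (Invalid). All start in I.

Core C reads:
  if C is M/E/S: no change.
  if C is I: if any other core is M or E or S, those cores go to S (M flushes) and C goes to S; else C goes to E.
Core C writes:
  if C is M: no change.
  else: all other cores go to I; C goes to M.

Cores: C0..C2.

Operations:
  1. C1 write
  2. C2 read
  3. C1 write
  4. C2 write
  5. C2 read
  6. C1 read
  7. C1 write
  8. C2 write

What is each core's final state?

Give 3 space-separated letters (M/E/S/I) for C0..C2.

Op 1: C1 write [C1 write: invalidate none -> C1=M] -> [I,M,I]
Op 2: C2 read [C2 read from I: others=['C1=M'] -> C2=S, others downsized to S] -> [I,S,S]
Op 3: C1 write [C1 write: invalidate ['C2=S'] -> C1=M] -> [I,M,I]
Op 4: C2 write [C2 write: invalidate ['C1=M'] -> C2=M] -> [I,I,M]
Op 5: C2 read [C2 read: already in M, no change] -> [I,I,M]
Op 6: C1 read [C1 read from I: others=['C2=M'] -> C1=S, others downsized to S] -> [I,S,S]
Op 7: C1 write [C1 write: invalidate ['C2=S'] -> C1=M] -> [I,M,I]
Op 8: C2 write [C2 write: invalidate ['C1=M'] -> C2=M] -> [I,I,M]

Answer: I I M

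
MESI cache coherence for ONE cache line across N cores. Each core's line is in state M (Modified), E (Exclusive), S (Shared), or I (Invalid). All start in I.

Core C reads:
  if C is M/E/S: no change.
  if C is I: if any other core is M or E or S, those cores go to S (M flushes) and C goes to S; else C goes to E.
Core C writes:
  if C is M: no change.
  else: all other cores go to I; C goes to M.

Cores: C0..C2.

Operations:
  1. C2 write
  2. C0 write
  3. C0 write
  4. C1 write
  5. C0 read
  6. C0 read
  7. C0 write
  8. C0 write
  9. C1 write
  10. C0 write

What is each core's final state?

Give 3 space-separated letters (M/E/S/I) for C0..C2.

Op 1: C2 write [C2 write: invalidate none -> C2=M] -> [I,I,M]
Op 2: C0 write [C0 write: invalidate ['C2=M'] -> C0=M] -> [M,I,I]
Op 3: C0 write [C0 write: already M (modified), no change] -> [M,I,I]
Op 4: C1 write [C1 write: invalidate ['C0=M'] -> C1=M] -> [I,M,I]
Op 5: C0 read [C0 read from I: others=['C1=M'] -> C0=S, others downsized to S] -> [S,S,I]
Op 6: C0 read [C0 read: already in S, no change] -> [S,S,I]
Op 7: C0 write [C0 write: invalidate ['C1=S'] -> C0=M] -> [M,I,I]
Op 8: C0 write [C0 write: already M (modified), no change] -> [M,I,I]
Op 9: C1 write [C1 write: invalidate ['C0=M'] -> C1=M] -> [I,M,I]
Op 10: C0 write [C0 write: invalidate ['C1=M'] -> C0=M] -> [M,I,I]

Answer: M I I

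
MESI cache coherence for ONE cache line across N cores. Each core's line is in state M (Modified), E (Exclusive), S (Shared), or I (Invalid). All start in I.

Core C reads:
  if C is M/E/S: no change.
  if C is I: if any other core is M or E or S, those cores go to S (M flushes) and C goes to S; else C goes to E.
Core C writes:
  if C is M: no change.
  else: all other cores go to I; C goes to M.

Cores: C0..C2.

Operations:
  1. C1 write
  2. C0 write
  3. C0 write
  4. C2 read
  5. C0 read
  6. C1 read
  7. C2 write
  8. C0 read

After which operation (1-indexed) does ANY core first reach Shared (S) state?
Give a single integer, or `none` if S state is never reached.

Op 1: C1 write [C1 write: invalidate none -> C1=M] -> [I,M,I]
Op 2: C0 write [C0 write: invalidate ['C1=M'] -> C0=M] -> [M,I,I]
Op 3: C0 write [C0 write: already M (modified), no change] -> [M,I,I]
Op 4: C2 read [C2 read from I: others=['C0=M'] -> C2=S, others downsized to S] -> [S,I,S]
  -> First S state at op 4; remaining ops need not be traced.

Answer: 4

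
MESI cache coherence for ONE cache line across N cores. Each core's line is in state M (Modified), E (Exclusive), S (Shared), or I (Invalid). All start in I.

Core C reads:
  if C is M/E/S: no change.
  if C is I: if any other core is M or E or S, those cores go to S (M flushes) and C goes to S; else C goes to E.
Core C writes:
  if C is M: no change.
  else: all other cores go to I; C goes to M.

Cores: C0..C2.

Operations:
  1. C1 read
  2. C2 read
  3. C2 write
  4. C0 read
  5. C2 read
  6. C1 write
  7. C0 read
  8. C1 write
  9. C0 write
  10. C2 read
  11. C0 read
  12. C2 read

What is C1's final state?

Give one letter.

Op 1: C1 read [C1 read from I: no other sharers -> C1=E (exclusive)] -> [I,E,I]
Op 2: C2 read [C2 read from I: others=['C1=E'] -> C2=S, others downsized to S] -> [I,S,S]
Op 3: C2 write [C2 write: invalidate ['C1=S'] -> C2=M] -> [I,I,M]
Op 4: C0 read [C0 read from I: others=['C2=M'] -> C0=S, others downsized to S] -> [S,I,S]
Op 5: C2 read [C2 read: already in S, no change] -> [S,I,S]
Op 6: C1 write [C1 write: invalidate ['C0=S', 'C2=S'] -> C1=M] -> [I,M,I]
Op 7: C0 read [C0 read from I: others=['C1=M'] -> C0=S, others downsized to S] -> [S,S,I]
Op 8: C1 write [C1 write: invalidate ['C0=S'] -> C1=M] -> [I,M,I]
Op 9: C0 write [C0 write: invalidate ['C1=M'] -> C0=M] -> [M,I,I]
Op 10: C2 read [C2 read from I: others=['C0=M'] -> C2=S, others downsized to S] -> [S,I,S]
Op 11: C0 read [C0 read: already in S, no change] -> [S,I,S]
Op 12: C2 read [C2 read: already in S, no change] -> [S,I,S]

Answer: I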